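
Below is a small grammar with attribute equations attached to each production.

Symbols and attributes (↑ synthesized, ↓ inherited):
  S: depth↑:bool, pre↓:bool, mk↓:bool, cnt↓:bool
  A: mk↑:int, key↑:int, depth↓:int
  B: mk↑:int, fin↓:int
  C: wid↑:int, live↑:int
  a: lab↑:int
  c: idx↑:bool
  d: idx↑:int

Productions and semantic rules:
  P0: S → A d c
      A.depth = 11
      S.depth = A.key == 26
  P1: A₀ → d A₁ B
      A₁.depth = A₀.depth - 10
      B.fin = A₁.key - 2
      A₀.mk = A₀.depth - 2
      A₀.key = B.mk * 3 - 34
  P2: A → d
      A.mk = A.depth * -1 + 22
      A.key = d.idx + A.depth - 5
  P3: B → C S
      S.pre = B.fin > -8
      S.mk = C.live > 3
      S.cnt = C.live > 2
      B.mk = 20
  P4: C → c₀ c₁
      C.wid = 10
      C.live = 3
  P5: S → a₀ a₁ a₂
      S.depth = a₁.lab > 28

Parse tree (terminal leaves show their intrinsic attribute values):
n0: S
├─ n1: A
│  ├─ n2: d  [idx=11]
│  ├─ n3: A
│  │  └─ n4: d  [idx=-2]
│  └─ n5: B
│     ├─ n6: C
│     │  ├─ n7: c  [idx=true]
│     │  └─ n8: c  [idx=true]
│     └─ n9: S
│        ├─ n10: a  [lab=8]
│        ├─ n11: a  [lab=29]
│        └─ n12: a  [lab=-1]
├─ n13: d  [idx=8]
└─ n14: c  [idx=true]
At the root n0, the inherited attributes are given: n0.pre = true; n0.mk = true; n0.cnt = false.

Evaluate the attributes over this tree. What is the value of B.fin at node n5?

-8

1. n0.pre = true  [given at root]
2. n0.mk = true  [given at root]
3. n0.cnt = false  [given at root]
4. n1.depth = 11  [11]
5. n2.idx = 11  [terminal]
6. n3.depth = 1  [A₀.depth - 10]
7. n4.idx = -2  [terminal]
8. n3.mk = 21  [A.depth * -1 + 22]
9. n3.key = -6  [d.idx + A.depth - 5]
10. n5.fin = -8  [A₁.key - 2]
11. n7.idx = true  [terminal]
12. n8.idx = true  [terminal]
13. n6.wid = 10  [10]
14. n6.live = 3  [3]
15. n9.pre = false  [B.fin > -8]
16. n9.mk = false  [C.live > 3]
17. n9.cnt = true  [C.live > 2]
18. n10.lab = 8  [terminal]
19. n11.lab = 29  [terminal]
20. n12.lab = -1  [terminal]
21. n9.depth = true  [a₁.lab > 28]
22. n5.mk = 20  [20]
23. n1.mk = 9  [A₀.depth - 2]
24. n1.key = 26  [B.mk * 3 - 34]
25. n13.idx = 8  [terminal]
26. n14.idx = true  [terminal]
27. n0.depth = true  [A.key == 26]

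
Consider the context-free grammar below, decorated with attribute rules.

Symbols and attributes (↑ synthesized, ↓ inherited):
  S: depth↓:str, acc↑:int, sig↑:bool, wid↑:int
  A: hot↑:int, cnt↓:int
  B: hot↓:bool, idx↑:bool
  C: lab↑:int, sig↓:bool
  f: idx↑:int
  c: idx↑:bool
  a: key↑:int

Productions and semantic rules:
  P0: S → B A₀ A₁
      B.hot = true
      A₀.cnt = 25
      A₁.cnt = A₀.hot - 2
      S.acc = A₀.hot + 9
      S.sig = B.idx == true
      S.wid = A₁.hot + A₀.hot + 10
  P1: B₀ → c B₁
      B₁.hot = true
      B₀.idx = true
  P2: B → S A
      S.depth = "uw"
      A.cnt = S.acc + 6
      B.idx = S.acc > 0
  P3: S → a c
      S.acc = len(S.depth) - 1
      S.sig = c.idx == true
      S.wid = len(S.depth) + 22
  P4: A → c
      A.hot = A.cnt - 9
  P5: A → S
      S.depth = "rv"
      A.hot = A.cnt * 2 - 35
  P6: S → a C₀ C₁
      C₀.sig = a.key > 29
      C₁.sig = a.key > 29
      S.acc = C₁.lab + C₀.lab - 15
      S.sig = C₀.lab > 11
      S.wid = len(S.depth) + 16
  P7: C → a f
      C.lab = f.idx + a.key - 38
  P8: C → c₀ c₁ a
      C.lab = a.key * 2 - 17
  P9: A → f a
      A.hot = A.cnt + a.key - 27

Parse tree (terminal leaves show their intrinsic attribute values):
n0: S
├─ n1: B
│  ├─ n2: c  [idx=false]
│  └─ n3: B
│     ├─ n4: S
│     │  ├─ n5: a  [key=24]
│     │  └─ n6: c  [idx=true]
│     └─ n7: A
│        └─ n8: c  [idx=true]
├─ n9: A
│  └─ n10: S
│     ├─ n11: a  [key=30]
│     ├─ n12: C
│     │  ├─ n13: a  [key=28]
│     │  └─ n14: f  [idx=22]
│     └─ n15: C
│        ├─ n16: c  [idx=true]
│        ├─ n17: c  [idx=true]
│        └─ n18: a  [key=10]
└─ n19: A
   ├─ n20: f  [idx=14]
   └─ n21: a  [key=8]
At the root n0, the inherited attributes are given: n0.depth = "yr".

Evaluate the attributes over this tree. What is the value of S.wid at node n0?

19

1. n0.depth = "yr"  [given at root]
2. n1.hot = true  [true]
3. n2.idx = false  [terminal]
4. n3.hot = true  [true]
5. n4.depth = "uw"  ["uw"]
6. n5.key = 24  [terminal]
7. n6.idx = true  [terminal]
8. n4.acc = 1  [len(S.depth) - 1]
9. n4.sig = true  [c.idx == true]
10. n4.wid = 24  [len(S.depth) + 22]
11. n7.cnt = 7  [S.acc + 6]
12. n8.idx = true  [terminal]
13. n7.hot = -2  [A.cnt - 9]
14. n3.idx = true  [S.acc > 0]
15. n1.idx = true  [true]
16. n9.cnt = 25  [25]
17. n10.depth = "rv"  ["rv"]
18. n11.key = 30  [terminal]
19. n12.sig = true  [a.key > 29]
20. n13.key = 28  [terminal]
21. n14.idx = 22  [terminal]
22. n12.lab = 12  [f.idx + a.key - 38]
23. n15.sig = true  [a.key > 29]
24. n16.idx = true  [terminal]
25. n17.idx = true  [terminal]
26. n18.key = 10  [terminal]
27. n15.lab = 3  [a.key * 2 - 17]
28. n10.acc = 0  [C₁.lab + C₀.lab - 15]
29. n10.sig = true  [C₀.lab > 11]
30. n10.wid = 18  [len(S.depth) + 16]
31. n9.hot = 15  [A.cnt * 2 - 35]
32. n19.cnt = 13  [A₀.hot - 2]
33. n20.idx = 14  [terminal]
34. n21.key = 8  [terminal]
35. n19.hot = -6  [A.cnt + a.key - 27]
36. n0.acc = 24  [A₀.hot + 9]
37. n0.sig = true  [B.idx == true]
38. n0.wid = 19  [A₁.hot + A₀.hot + 10]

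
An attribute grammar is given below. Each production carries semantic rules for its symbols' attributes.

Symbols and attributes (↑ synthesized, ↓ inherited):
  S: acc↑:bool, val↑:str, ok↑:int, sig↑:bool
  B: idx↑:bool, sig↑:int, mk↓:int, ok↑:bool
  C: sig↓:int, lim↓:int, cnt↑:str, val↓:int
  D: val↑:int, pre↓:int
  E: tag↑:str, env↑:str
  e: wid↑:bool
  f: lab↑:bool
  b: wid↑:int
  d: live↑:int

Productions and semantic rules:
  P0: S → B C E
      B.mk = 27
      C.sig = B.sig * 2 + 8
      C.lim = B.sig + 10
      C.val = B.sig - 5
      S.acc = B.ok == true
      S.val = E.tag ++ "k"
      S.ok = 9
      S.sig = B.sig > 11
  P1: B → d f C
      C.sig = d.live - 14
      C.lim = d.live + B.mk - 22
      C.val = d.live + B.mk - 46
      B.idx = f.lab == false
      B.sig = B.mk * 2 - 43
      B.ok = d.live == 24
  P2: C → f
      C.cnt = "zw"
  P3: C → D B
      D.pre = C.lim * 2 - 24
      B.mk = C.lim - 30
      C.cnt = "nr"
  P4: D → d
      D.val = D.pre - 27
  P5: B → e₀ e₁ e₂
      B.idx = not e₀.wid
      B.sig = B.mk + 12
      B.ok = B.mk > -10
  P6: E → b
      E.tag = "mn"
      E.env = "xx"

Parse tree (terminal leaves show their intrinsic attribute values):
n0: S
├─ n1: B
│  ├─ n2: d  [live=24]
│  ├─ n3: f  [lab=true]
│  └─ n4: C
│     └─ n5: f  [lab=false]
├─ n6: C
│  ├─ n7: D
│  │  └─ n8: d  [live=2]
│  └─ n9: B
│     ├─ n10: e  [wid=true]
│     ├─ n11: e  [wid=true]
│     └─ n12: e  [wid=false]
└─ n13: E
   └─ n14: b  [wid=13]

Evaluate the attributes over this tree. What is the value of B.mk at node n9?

1. n1.mk = 27  [27]
2. n2.live = 24  [terminal]
3. n3.lab = true  [terminal]
4. n4.sig = 10  [d.live - 14]
5. n4.lim = 29  [d.live + B.mk - 22]
6. n4.val = 5  [d.live + B.mk - 46]
7. n5.lab = false  [terminal]
8. n4.cnt = "zw"  ["zw"]
9. n1.idx = false  [f.lab == false]
10. n1.sig = 11  [B.mk * 2 - 43]
11. n1.ok = true  [d.live == 24]
12. n6.sig = 30  [B.sig * 2 + 8]
13. n6.lim = 21  [B.sig + 10]
14. n6.val = 6  [B.sig - 5]
15. n7.pre = 18  [C.lim * 2 - 24]
16. n8.live = 2  [terminal]
17. n7.val = -9  [D.pre - 27]
18. n9.mk = -9  [C.lim - 30]
19. n10.wid = true  [terminal]
20. n11.wid = true  [terminal]
21. n12.wid = false  [terminal]
22. n9.idx = false  [not e₀.wid]
23. n9.sig = 3  [B.mk + 12]
24. n9.ok = true  [B.mk > -10]
25. n6.cnt = "nr"  ["nr"]
26. n14.wid = 13  [terminal]
27. n13.tag = "mn"  ["mn"]
28. n13.env = "xx"  ["xx"]
29. n0.acc = true  [B.ok == true]
30. n0.val = "mnk"  [E.tag ++ "k"]
31. n0.ok = 9  [9]
32. n0.sig = false  [B.sig > 11]

-9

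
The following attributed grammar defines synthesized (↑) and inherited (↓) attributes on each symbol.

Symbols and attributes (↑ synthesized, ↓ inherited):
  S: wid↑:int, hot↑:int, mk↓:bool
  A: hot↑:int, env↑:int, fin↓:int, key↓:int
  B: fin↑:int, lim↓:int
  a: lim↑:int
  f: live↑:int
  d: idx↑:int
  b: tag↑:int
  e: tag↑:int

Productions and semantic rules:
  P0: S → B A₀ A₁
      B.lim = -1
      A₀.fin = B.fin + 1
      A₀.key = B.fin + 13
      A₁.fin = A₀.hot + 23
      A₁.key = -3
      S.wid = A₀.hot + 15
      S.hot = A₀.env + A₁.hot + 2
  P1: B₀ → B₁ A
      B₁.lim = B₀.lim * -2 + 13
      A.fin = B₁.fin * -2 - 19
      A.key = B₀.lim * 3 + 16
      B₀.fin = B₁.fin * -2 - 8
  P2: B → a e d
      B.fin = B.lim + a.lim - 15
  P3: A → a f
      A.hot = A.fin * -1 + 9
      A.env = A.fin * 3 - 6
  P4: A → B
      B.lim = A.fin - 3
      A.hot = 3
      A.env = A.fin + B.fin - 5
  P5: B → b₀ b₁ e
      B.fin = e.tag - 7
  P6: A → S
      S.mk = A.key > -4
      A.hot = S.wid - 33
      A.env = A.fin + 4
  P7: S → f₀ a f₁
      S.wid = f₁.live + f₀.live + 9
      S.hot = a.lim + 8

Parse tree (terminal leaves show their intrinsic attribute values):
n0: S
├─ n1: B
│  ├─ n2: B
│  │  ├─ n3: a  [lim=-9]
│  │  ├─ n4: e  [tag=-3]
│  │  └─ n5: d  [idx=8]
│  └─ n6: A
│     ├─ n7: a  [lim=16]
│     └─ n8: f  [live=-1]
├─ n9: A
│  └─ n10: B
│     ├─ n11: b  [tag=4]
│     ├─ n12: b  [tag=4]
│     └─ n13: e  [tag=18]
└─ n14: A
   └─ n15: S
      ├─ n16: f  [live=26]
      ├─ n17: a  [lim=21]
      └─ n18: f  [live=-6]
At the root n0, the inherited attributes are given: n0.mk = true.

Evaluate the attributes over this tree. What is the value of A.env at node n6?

1. n0.mk = true  [given at root]
2. n1.lim = -1  [-1]
3. n2.lim = 15  [B₀.lim * -2 + 13]
4. n3.lim = -9  [terminal]
5. n4.tag = -3  [terminal]
6. n5.idx = 8  [terminal]
7. n2.fin = -9  [B.lim + a.lim - 15]
8. n6.fin = -1  [B₁.fin * -2 - 19]
9. n6.key = 13  [B₀.lim * 3 + 16]
10. n7.lim = 16  [terminal]
11. n8.live = -1  [terminal]
12. n6.hot = 10  [A.fin * -1 + 9]
13. n6.env = -9  [A.fin * 3 - 6]
14. n1.fin = 10  [B₁.fin * -2 - 8]
15. n9.fin = 11  [B.fin + 1]
16. n9.key = 23  [B.fin + 13]
17. n10.lim = 8  [A.fin - 3]
18. n11.tag = 4  [terminal]
19. n12.tag = 4  [terminal]
20. n13.tag = 18  [terminal]
21. n10.fin = 11  [e.tag - 7]
22. n9.hot = 3  [3]
23. n9.env = 17  [A.fin + B.fin - 5]
24. n14.fin = 26  [A₀.hot + 23]
25. n14.key = -3  [-3]
26. n15.mk = true  [A.key > -4]
27. n16.live = 26  [terminal]
28. n17.lim = 21  [terminal]
29. n18.live = -6  [terminal]
30. n15.wid = 29  [f₁.live + f₀.live + 9]
31. n15.hot = 29  [a.lim + 8]
32. n14.hot = -4  [S.wid - 33]
33. n14.env = 30  [A.fin + 4]
34. n0.wid = 18  [A₀.hot + 15]
35. n0.hot = 15  [A₀.env + A₁.hot + 2]

-9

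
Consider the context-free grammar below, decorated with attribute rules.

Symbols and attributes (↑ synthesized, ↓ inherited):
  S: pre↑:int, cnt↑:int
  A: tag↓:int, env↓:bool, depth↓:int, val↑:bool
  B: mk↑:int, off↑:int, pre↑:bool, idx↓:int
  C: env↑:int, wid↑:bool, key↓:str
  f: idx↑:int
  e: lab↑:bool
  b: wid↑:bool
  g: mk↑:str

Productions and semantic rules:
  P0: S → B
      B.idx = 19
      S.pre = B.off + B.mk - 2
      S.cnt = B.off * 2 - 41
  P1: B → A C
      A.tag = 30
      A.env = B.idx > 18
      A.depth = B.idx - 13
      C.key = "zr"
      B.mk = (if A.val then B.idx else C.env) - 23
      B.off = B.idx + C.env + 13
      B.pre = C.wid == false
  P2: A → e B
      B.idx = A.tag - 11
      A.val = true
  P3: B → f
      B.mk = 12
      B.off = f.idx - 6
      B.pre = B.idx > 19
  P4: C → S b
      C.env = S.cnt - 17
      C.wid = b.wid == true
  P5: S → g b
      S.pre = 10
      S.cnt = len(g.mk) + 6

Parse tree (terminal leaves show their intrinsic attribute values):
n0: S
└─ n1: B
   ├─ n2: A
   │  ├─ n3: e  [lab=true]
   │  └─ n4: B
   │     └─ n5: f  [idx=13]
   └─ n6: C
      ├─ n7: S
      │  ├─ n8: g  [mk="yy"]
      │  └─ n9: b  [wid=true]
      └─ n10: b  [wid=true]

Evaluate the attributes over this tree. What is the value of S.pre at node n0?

17

1. n1.idx = 19  [19]
2. n2.tag = 30  [30]
3. n2.env = true  [B.idx > 18]
4. n2.depth = 6  [B.idx - 13]
5. n3.lab = true  [terminal]
6. n4.idx = 19  [A.tag - 11]
7. n5.idx = 13  [terminal]
8. n4.mk = 12  [12]
9. n4.off = 7  [f.idx - 6]
10. n4.pre = false  [B.idx > 19]
11. n2.val = true  [true]
12. n6.key = "zr"  ["zr"]
13. n8.mk = "yy"  [terminal]
14. n9.wid = true  [terminal]
15. n7.pre = 10  [10]
16. n7.cnt = 8  [len(g.mk) + 6]
17. n10.wid = true  [terminal]
18. n6.env = -9  [S.cnt - 17]
19. n6.wid = true  [b.wid == true]
20. n1.mk = -4  [(if A.val then B.idx else C.env) - 23]
21. n1.off = 23  [B.idx + C.env + 13]
22. n1.pre = false  [C.wid == false]
23. n0.pre = 17  [B.off + B.mk - 2]
24. n0.cnt = 5  [B.off * 2 - 41]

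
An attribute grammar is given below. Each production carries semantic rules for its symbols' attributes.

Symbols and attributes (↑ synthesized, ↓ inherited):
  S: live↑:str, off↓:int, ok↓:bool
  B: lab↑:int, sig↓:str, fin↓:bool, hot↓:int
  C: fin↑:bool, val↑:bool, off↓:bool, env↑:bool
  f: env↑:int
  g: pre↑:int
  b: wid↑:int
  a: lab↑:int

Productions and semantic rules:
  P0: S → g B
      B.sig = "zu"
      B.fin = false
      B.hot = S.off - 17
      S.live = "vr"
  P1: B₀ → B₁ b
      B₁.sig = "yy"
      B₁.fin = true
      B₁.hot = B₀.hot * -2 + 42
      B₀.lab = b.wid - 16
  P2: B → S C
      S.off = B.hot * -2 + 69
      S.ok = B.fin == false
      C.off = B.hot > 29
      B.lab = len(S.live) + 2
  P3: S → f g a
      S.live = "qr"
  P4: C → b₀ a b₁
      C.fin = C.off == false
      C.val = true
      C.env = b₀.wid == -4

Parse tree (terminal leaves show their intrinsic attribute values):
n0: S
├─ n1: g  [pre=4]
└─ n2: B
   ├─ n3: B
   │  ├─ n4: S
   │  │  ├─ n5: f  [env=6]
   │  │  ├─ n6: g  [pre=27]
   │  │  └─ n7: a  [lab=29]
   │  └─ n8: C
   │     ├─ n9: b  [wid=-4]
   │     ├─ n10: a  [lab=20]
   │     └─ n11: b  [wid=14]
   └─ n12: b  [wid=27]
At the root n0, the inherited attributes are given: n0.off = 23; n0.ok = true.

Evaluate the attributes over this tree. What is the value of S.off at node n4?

1. n0.off = 23  [given at root]
2. n0.ok = true  [given at root]
3. n1.pre = 4  [terminal]
4. n2.sig = "zu"  ["zu"]
5. n2.fin = false  [false]
6. n2.hot = 6  [S.off - 17]
7. n3.sig = "yy"  ["yy"]
8. n3.fin = true  [true]
9. n3.hot = 30  [B₀.hot * -2 + 42]
10. n4.off = 9  [B.hot * -2 + 69]
11. n4.ok = false  [B.fin == false]
12. n5.env = 6  [terminal]
13. n6.pre = 27  [terminal]
14. n7.lab = 29  [terminal]
15. n4.live = "qr"  ["qr"]
16. n8.off = true  [B.hot > 29]
17. n9.wid = -4  [terminal]
18. n10.lab = 20  [terminal]
19. n11.wid = 14  [terminal]
20. n8.fin = false  [C.off == false]
21. n8.val = true  [true]
22. n8.env = true  [b₀.wid == -4]
23. n3.lab = 4  [len(S.live) + 2]
24. n12.wid = 27  [terminal]
25. n2.lab = 11  [b.wid - 16]
26. n0.live = "vr"  ["vr"]

9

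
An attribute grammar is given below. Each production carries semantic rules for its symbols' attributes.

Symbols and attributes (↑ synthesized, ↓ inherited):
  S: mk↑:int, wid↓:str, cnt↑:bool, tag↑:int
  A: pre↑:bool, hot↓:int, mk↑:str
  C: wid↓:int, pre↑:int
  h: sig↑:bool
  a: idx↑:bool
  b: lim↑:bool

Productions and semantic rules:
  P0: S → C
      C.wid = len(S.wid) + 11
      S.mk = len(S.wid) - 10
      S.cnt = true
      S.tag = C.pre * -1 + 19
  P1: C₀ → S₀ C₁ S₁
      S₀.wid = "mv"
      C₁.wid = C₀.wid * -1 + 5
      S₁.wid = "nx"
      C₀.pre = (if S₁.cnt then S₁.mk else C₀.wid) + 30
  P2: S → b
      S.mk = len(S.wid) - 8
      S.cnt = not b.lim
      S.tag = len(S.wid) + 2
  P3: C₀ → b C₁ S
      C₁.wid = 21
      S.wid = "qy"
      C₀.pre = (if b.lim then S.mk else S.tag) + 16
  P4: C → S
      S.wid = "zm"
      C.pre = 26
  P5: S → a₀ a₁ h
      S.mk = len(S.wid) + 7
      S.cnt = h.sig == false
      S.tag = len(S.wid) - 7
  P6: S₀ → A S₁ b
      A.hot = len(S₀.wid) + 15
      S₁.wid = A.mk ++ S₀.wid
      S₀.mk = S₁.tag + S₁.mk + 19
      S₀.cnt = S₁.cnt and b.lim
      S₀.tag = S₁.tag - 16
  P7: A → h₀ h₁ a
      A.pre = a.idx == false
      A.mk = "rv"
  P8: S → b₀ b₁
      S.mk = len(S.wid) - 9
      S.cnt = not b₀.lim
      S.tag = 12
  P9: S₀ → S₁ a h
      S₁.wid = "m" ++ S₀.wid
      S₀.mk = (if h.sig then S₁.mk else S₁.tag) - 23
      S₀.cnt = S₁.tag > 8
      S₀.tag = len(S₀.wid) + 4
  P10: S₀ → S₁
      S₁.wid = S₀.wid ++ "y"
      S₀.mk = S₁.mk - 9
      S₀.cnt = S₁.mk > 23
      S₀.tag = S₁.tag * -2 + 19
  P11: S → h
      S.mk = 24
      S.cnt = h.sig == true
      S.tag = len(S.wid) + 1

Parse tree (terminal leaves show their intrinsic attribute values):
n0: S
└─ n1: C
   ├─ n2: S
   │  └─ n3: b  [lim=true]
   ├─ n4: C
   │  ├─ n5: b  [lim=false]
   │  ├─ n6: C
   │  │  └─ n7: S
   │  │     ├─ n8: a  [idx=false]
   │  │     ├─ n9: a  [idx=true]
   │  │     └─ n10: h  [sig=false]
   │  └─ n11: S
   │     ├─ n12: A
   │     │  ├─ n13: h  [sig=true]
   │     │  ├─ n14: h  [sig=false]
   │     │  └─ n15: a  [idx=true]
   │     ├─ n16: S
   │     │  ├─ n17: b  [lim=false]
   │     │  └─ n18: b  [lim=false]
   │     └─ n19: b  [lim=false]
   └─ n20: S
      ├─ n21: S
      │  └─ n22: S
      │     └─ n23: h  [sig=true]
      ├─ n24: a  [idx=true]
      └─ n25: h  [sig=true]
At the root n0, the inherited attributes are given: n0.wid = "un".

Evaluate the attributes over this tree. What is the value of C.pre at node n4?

1. n0.wid = "un"  [given at root]
2. n1.wid = 13  [len(S.wid) + 11]
3. n2.wid = "mv"  ["mv"]
4. n3.lim = true  [terminal]
5. n2.mk = -6  [len(S.wid) - 8]
6. n2.cnt = false  [not b.lim]
7. n2.tag = 4  [len(S.wid) + 2]
8. n4.wid = -8  [C₀.wid * -1 + 5]
9. n5.lim = false  [terminal]
10. n6.wid = 21  [21]
11. n7.wid = "zm"  ["zm"]
12. n8.idx = false  [terminal]
13. n9.idx = true  [terminal]
14. n10.sig = false  [terminal]
15. n7.mk = 9  [len(S.wid) + 7]
16. n7.cnt = true  [h.sig == false]
17. n7.tag = -5  [len(S.wid) - 7]
18. n6.pre = 26  [26]
19. n11.wid = "qy"  ["qy"]
20. n12.hot = 17  [len(S₀.wid) + 15]
21. n13.sig = true  [terminal]
22. n14.sig = false  [terminal]
23. n15.idx = true  [terminal]
24. n12.pre = false  [a.idx == false]
25. n12.mk = "rv"  ["rv"]
26. n16.wid = "rvqy"  [A.mk ++ S₀.wid]
27. n17.lim = false  [terminal]
28. n18.lim = false  [terminal]
29. n16.mk = -5  [len(S.wid) - 9]
30. n16.cnt = true  [not b₀.lim]
31. n16.tag = 12  [12]
32. n19.lim = false  [terminal]
33. n11.mk = 26  [S₁.tag + S₁.mk + 19]
34. n11.cnt = false  [S₁.cnt and b.lim]
35. n11.tag = -4  [S₁.tag - 16]
36. n4.pre = 12  [(if b.lim then S.mk else S.tag) + 16]
37. n20.wid = "nx"  ["nx"]
38. n21.wid = "mnx"  ["m" ++ S₀.wid]
39. n22.wid = "mnxy"  [S₀.wid ++ "y"]
40. n23.sig = true  [terminal]
41. n22.mk = 24  [24]
42. n22.cnt = true  [h.sig == true]
43. n22.tag = 5  [len(S.wid) + 1]
44. n21.mk = 15  [S₁.mk - 9]
45. n21.cnt = true  [S₁.mk > 23]
46. n21.tag = 9  [S₁.tag * -2 + 19]
47. n24.idx = true  [terminal]
48. n25.sig = true  [terminal]
49. n20.mk = -8  [(if h.sig then S₁.mk else S₁.tag) - 23]
50. n20.cnt = true  [S₁.tag > 8]
51. n20.tag = 6  [len(S₀.wid) + 4]
52. n1.pre = 22  [(if S₁.cnt then S₁.mk else C₀.wid) + 30]
53. n0.mk = -8  [len(S.wid) - 10]
54. n0.cnt = true  [true]
55. n0.tag = -3  [C.pre * -1 + 19]

12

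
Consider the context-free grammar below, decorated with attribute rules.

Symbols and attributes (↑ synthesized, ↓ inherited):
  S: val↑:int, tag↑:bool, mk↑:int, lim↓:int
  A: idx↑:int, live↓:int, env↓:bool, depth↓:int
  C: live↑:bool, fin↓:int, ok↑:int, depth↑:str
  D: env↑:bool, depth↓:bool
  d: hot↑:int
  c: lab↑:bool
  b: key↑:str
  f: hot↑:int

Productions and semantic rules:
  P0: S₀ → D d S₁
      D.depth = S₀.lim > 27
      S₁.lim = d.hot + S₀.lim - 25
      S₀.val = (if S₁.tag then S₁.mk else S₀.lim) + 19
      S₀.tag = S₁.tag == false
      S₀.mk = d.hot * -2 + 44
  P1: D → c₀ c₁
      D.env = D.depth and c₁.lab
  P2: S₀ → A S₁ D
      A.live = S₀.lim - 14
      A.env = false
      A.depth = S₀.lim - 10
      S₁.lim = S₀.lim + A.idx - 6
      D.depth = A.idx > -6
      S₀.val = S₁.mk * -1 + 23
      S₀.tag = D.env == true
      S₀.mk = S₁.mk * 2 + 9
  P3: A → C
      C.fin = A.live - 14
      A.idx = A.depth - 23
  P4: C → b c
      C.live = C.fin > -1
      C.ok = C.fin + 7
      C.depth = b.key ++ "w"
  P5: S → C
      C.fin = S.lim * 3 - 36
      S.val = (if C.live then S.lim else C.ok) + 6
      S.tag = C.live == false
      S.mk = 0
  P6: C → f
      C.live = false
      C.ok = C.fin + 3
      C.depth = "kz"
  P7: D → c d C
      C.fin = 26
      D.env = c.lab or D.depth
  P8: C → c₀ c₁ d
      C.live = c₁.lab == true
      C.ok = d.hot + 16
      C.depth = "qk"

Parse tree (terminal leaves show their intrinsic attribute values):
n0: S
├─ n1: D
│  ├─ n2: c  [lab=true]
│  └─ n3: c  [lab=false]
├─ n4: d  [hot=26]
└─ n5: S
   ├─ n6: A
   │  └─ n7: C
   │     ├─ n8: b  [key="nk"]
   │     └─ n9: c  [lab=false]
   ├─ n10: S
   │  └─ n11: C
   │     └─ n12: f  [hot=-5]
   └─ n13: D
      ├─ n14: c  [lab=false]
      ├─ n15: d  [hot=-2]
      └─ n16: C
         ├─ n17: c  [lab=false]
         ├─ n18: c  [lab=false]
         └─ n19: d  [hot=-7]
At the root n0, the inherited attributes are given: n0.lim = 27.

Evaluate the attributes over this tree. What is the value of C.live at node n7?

true

1. n0.lim = 27  [given at root]
2. n1.depth = false  [S₀.lim > 27]
3. n2.lab = true  [terminal]
4. n3.lab = false  [terminal]
5. n1.env = false  [D.depth and c₁.lab]
6. n4.hot = 26  [terminal]
7. n5.lim = 28  [d.hot + S₀.lim - 25]
8. n6.live = 14  [S₀.lim - 14]
9. n6.env = false  [false]
10. n6.depth = 18  [S₀.lim - 10]
11. n7.fin = 0  [A.live - 14]
12. n8.key = "nk"  [terminal]
13. n9.lab = false  [terminal]
14. n7.live = true  [C.fin > -1]
15. n7.ok = 7  [C.fin + 7]
16. n7.depth = "nkw"  [b.key ++ "w"]
17. n6.idx = -5  [A.depth - 23]
18. n10.lim = 17  [S₀.lim + A.idx - 6]
19. n11.fin = 15  [S.lim * 3 - 36]
20. n12.hot = -5  [terminal]
21. n11.live = false  [false]
22. n11.ok = 18  [C.fin + 3]
23. n11.depth = "kz"  ["kz"]
24. n10.val = 24  [(if C.live then S.lim else C.ok) + 6]
25. n10.tag = true  [C.live == false]
26. n10.mk = 0  [0]
27. n13.depth = true  [A.idx > -6]
28. n14.lab = false  [terminal]
29. n15.hot = -2  [terminal]
30. n16.fin = 26  [26]
31. n17.lab = false  [terminal]
32. n18.lab = false  [terminal]
33. n19.hot = -7  [terminal]
34. n16.live = false  [c₁.lab == true]
35. n16.ok = 9  [d.hot + 16]
36. n16.depth = "qk"  ["qk"]
37. n13.env = true  [c.lab or D.depth]
38. n5.val = 23  [S₁.mk * -1 + 23]
39. n5.tag = true  [D.env == true]
40. n5.mk = 9  [S₁.mk * 2 + 9]
41. n0.val = 28  [(if S₁.tag then S₁.mk else S₀.lim) + 19]
42. n0.tag = false  [S₁.tag == false]
43. n0.mk = -8  [d.hot * -2 + 44]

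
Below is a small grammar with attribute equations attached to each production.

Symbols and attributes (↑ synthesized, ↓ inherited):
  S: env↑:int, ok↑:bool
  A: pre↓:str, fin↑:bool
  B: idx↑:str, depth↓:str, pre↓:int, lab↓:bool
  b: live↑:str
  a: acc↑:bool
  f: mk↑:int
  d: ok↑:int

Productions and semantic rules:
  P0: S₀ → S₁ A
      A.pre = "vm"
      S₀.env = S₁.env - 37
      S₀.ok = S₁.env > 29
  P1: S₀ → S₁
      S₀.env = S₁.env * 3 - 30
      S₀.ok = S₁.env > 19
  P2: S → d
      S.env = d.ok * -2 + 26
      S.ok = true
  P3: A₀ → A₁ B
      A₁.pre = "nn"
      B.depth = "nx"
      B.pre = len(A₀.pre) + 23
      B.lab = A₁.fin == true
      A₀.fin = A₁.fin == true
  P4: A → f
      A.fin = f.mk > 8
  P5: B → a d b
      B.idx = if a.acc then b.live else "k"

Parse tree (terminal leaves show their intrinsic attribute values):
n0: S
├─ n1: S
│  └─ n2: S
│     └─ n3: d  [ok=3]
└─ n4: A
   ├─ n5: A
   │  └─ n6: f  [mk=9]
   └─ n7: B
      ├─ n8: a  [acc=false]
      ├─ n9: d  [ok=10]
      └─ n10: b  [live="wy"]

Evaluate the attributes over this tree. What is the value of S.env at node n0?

-7

1. n3.ok = 3  [terminal]
2. n2.env = 20  [d.ok * -2 + 26]
3. n2.ok = true  [true]
4. n1.env = 30  [S₁.env * 3 - 30]
5. n1.ok = true  [S₁.env > 19]
6. n4.pre = "vm"  ["vm"]
7. n5.pre = "nn"  ["nn"]
8. n6.mk = 9  [terminal]
9. n5.fin = true  [f.mk > 8]
10. n7.depth = "nx"  ["nx"]
11. n7.pre = 25  [len(A₀.pre) + 23]
12. n7.lab = true  [A₁.fin == true]
13. n8.acc = false  [terminal]
14. n9.ok = 10  [terminal]
15. n10.live = "wy"  [terminal]
16. n7.idx = "k"  [if a.acc then b.live else "k"]
17. n4.fin = true  [A₁.fin == true]
18. n0.env = -7  [S₁.env - 37]
19. n0.ok = true  [S₁.env > 29]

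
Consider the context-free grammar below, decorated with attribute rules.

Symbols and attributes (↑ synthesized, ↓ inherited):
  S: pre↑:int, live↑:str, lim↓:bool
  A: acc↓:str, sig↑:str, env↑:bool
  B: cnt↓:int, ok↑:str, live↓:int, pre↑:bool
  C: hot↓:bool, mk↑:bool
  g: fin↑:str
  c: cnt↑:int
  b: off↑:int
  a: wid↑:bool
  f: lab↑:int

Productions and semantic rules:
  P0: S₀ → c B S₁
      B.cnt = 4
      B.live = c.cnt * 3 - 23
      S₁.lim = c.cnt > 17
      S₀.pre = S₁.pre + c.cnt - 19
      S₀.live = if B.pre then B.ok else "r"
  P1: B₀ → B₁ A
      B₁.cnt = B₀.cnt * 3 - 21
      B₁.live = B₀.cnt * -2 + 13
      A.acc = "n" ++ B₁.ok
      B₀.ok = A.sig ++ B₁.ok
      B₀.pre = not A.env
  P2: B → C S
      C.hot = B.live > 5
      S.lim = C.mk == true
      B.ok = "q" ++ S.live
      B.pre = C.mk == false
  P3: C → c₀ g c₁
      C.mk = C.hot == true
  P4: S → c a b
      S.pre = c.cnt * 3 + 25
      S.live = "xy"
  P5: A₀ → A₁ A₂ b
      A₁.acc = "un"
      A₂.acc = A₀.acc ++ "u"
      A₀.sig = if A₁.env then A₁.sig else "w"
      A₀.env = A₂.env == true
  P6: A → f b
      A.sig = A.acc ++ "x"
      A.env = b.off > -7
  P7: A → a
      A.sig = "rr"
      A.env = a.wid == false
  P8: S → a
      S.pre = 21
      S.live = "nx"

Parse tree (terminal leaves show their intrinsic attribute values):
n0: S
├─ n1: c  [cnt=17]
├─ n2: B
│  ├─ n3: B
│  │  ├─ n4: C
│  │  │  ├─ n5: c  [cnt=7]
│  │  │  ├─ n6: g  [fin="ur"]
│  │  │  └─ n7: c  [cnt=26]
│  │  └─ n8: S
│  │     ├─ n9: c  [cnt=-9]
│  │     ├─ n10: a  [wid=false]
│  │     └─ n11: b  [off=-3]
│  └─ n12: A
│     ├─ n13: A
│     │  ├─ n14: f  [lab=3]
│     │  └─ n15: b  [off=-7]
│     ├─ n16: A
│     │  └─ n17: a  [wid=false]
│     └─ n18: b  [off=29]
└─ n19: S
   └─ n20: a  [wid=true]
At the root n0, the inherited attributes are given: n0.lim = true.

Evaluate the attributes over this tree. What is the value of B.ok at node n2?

1. n0.lim = true  [given at root]
2. n1.cnt = 17  [terminal]
3. n2.cnt = 4  [4]
4. n2.live = 28  [c.cnt * 3 - 23]
5. n3.cnt = -9  [B₀.cnt * 3 - 21]
6. n3.live = 5  [B₀.cnt * -2 + 13]
7. n4.hot = false  [B.live > 5]
8. n5.cnt = 7  [terminal]
9. n6.fin = "ur"  [terminal]
10. n7.cnt = 26  [terminal]
11. n4.mk = false  [C.hot == true]
12. n8.lim = false  [C.mk == true]
13. n9.cnt = -9  [terminal]
14. n10.wid = false  [terminal]
15. n11.off = -3  [terminal]
16. n8.pre = -2  [c.cnt * 3 + 25]
17. n8.live = "xy"  ["xy"]
18. n3.ok = "qxy"  ["q" ++ S.live]
19. n3.pre = true  [C.mk == false]
20. n12.acc = "nqxy"  ["n" ++ B₁.ok]
21. n13.acc = "un"  ["un"]
22. n14.lab = 3  [terminal]
23. n15.off = -7  [terminal]
24. n13.sig = "unx"  [A.acc ++ "x"]
25. n13.env = false  [b.off > -7]
26. n16.acc = "nqxyu"  [A₀.acc ++ "u"]
27. n17.wid = false  [terminal]
28. n16.sig = "rr"  ["rr"]
29. n16.env = true  [a.wid == false]
30. n18.off = 29  [terminal]
31. n12.sig = "w"  [if A₁.env then A₁.sig else "w"]
32. n12.env = true  [A₂.env == true]
33. n2.ok = "wqxy"  [A.sig ++ B₁.ok]
34. n2.pre = false  [not A.env]
35. n19.lim = false  [c.cnt > 17]
36. n20.wid = true  [terminal]
37. n19.pre = 21  [21]
38. n19.live = "nx"  ["nx"]
39. n0.pre = 19  [S₁.pre + c.cnt - 19]
40. n0.live = "r"  [if B.pre then B.ok else "r"]

"wqxy"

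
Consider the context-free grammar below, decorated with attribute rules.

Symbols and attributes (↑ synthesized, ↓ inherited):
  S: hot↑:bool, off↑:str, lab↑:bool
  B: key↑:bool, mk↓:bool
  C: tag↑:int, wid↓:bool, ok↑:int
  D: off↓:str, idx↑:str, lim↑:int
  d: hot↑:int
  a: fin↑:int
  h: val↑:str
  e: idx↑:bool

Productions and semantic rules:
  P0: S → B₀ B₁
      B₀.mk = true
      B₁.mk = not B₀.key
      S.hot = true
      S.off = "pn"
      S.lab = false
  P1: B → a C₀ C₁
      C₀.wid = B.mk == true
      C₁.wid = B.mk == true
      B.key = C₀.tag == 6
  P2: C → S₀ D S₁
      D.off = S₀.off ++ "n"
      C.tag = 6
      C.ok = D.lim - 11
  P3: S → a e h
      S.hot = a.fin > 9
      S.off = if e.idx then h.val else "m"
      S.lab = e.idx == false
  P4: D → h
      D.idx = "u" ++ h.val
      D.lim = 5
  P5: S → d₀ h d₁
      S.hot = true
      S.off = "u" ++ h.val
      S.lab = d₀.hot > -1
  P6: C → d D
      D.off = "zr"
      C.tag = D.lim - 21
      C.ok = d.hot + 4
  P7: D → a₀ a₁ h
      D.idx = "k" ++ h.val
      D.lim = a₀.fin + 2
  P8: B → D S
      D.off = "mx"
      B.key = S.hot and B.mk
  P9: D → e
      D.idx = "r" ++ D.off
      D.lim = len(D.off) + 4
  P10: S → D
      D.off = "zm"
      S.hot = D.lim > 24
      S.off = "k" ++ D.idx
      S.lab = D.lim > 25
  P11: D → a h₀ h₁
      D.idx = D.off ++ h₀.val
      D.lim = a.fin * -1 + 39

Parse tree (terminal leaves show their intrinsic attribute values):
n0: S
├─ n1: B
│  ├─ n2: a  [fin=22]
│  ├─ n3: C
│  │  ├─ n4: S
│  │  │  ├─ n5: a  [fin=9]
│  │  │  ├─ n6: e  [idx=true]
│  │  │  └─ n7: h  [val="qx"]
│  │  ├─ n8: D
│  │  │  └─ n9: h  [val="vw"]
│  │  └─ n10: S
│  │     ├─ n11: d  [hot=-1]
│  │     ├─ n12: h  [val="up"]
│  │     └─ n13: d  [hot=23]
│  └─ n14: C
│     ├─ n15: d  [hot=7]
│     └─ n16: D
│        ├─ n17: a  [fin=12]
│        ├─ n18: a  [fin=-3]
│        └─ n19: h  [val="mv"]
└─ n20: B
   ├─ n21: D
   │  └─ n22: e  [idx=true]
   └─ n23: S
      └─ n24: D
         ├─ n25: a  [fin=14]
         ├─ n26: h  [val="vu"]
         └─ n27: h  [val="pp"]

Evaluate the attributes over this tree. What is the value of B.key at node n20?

1. n1.mk = true  [true]
2. n2.fin = 22  [terminal]
3. n3.wid = true  [B.mk == true]
4. n5.fin = 9  [terminal]
5. n6.idx = true  [terminal]
6. n7.val = "qx"  [terminal]
7. n4.hot = false  [a.fin > 9]
8. n4.off = "qx"  [if e.idx then h.val else "m"]
9. n4.lab = false  [e.idx == false]
10. n8.off = "qxn"  [S₀.off ++ "n"]
11. n9.val = "vw"  [terminal]
12. n8.idx = "uvw"  ["u" ++ h.val]
13. n8.lim = 5  [5]
14. n11.hot = -1  [terminal]
15. n12.val = "up"  [terminal]
16. n13.hot = 23  [terminal]
17. n10.hot = true  [true]
18. n10.off = "uup"  ["u" ++ h.val]
19. n10.lab = false  [d₀.hot > -1]
20. n3.tag = 6  [6]
21. n3.ok = -6  [D.lim - 11]
22. n14.wid = true  [B.mk == true]
23. n15.hot = 7  [terminal]
24. n16.off = "zr"  ["zr"]
25. n17.fin = 12  [terminal]
26. n18.fin = -3  [terminal]
27. n19.val = "mv"  [terminal]
28. n16.idx = "kmv"  ["k" ++ h.val]
29. n16.lim = 14  [a₀.fin + 2]
30. n14.tag = -7  [D.lim - 21]
31. n14.ok = 11  [d.hot + 4]
32. n1.key = true  [C₀.tag == 6]
33. n20.mk = false  [not B₀.key]
34. n21.off = "mx"  ["mx"]
35. n22.idx = true  [terminal]
36. n21.idx = "rmx"  ["r" ++ D.off]
37. n21.lim = 6  [len(D.off) + 4]
38. n24.off = "zm"  ["zm"]
39. n25.fin = 14  [terminal]
40. n26.val = "vu"  [terminal]
41. n27.val = "pp"  [terminal]
42. n24.idx = "zmvu"  [D.off ++ h₀.val]
43. n24.lim = 25  [a.fin * -1 + 39]
44. n23.hot = true  [D.lim > 24]
45. n23.off = "kzmvu"  ["k" ++ D.idx]
46. n23.lab = false  [D.lim > 25]
47. n20.key = false  [S.hot and B.mk]
48. n0.hot = true  [true]
49. n0.off = "pn"  ["pn"]
50. n0.lab = false  [false]

false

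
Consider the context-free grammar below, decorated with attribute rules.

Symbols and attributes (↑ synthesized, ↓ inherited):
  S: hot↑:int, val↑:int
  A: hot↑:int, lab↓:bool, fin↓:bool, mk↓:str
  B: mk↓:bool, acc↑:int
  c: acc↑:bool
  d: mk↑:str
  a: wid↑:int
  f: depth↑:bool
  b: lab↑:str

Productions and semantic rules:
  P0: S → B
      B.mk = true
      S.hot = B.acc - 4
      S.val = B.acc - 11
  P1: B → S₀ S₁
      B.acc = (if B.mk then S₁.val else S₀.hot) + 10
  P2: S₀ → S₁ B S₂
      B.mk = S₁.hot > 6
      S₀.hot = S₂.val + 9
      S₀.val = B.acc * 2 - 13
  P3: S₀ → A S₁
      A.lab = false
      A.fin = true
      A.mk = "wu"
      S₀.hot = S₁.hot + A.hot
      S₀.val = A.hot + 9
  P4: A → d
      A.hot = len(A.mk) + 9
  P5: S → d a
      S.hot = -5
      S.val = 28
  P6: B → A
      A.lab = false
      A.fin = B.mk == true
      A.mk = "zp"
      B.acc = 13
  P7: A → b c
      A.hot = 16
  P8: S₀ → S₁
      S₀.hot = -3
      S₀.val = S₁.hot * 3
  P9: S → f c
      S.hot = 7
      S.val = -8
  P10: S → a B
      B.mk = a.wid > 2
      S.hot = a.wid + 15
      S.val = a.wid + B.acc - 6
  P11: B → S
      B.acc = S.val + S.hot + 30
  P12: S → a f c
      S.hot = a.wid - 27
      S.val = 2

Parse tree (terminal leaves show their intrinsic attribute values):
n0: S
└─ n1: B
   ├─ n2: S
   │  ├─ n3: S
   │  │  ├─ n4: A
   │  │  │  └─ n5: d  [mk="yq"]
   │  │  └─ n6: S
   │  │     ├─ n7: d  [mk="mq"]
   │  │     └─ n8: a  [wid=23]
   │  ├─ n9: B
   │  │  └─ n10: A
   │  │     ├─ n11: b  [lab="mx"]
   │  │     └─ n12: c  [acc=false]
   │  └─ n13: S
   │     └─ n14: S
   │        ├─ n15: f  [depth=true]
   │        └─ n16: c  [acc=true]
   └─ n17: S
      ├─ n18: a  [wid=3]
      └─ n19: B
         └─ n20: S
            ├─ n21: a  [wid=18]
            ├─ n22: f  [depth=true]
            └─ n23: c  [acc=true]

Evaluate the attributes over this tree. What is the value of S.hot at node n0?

1. n1.mk = true  [true]
2. n4.lab = false  [false]
3. n4.fin = true  [true]
4. n4.mk = "wu"  ["wu"]
5. n5.mk = "yq"  [terminal]
6. n4.hot = 11  [len(A.mk) + 9]
7. n7.mk = "mq"  [terminal]
8. n8.wid = 23  [terminal]
9. n6.hot = -5  [-5]
10. n6.val = 28  [28]
11. n3.hot = 6  [S₁.hot + A.hot]
12. n3.val = 20  [A.hot + 9]
13. n9.mk = false  [S₁.hot > 6]
14. n10.lab = false  [false]
15. n10.fin = false  [B.mk == true]
16. n10.mk = "zp"  ["zp"]
17. n11.lab = "mx"  [terminal]
18. n12.acc = false  [terminal]
19. n10.hot = 16  [16]
20. n9.acc = 13  [13]
21. n15.depth = true  [terminal]
22. n16.acc = true  [terminal]
23. n14.hot = 7  [7]
24. n14.val = -8  [-8]
25. n13.hot = -3  [-3]
26. n13.val = 21  [S₁.hot * 3]
27. n2.hot = 30  [S₂.val + 9]
28. n2.val = 13  [B.acc * 2 - 13]
29. n18.wid = 3  [terminal]
30. n19.mk = true  [a.wid > 2]
31. n21.wid = 18  [terminal]
32. n22.depth = true  [terminal]
33. n23.acc = true  [terminal]
34. n20.hot = -9  [a.wid - 27]
35. n20.val = 2  [2]
36. n19.acc = 23  [S.val + S.hot + 30]
37. n17.hot = 18  [a.wid + 15]
38. n17.val = 20  [a.wid + B.acc - 6]
39. n1.acc = 30  [(if B.mk then S₁.val else S₀.hot) + 10]
40. n0.hot = 26  [B.acc - 4]
41. n0.val = 19  [B.acc - 11]

26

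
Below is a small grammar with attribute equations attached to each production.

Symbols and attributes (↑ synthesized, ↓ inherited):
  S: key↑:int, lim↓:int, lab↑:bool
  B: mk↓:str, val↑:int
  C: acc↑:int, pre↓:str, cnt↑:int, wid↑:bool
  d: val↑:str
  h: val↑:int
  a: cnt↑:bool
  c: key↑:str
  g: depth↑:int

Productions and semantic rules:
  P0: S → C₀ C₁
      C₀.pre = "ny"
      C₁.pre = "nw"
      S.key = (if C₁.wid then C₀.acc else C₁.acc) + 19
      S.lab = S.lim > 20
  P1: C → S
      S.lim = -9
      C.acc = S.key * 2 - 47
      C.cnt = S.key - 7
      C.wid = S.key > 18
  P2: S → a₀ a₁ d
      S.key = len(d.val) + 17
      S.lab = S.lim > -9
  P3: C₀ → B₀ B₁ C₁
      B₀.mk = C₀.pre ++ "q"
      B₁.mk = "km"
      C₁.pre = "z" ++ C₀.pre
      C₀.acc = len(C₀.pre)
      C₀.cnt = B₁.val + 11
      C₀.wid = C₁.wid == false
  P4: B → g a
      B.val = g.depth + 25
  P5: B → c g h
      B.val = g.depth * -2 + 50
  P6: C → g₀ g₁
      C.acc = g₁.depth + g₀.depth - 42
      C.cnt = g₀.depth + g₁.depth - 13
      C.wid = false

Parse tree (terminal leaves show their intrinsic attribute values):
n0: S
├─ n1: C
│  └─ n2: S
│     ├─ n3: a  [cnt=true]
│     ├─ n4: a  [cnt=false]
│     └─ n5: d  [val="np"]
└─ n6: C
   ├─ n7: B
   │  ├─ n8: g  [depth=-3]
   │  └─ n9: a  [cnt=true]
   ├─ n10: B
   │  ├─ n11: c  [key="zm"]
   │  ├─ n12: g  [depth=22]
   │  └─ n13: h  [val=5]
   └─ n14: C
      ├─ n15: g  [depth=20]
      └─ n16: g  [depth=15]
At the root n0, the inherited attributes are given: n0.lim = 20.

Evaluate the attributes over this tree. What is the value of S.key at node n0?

10

1. n0.lim = 20  [given at root]
2. n1.pre = "ny"  ["ny"]
3. n2.lim = -9  [-9]
4. n3.cnt = true  [terminal]
5. n4.cnt = false  [terminal]
6. n5.val = "np"  [terminal]
7. n2.key = 19  [len(d.val) + 17]
8. n2.lab = false  [S.lim > -9]
9. n1.acc = -9  [S.key * 2 - 47]
10. n1.cnt = 12  [S.key - 7]
11. n1.wid = true  [S.key > 18]
12. n6.pre = "nw"  ["nw"]
13. n7.mk = "nwq"  [C₀.pre ++ "q"]
14. n8.depth = -3  [terminal]
15. n9.cnt = true  [terminal]
16. n7.val = 22  [g.depth + 25]
17. n10.mk = "km"  ["km"]
18. n11.key = "zm"  [terminal]
19. n12.depth = 22  [terminal]
20. n13.val = 5  [terminal]
21. n10.val = 6  [g.depth * -2 + 50]
22. n14.pre = "znw"  ["z" ++ C₀.pre]
23. n15.depth = 20  [terminal]
24. n16.depth = 15  [terminal]
25. n14.acc = -7  [g₁.depth + g₀.depth - 42]
26. n14.cnt = 22  [g₀.depth + g₁.depth - 13]
27. n14.wid = false  [false]
28. n6.acc = 2  [len(C₀.pre)]
29. n6.cnt = 17  [B₁.val + 11]
30. n6.wid = true  [C₁.wid == false]
31. n0.key = 10  [(if C₁.wid then C₀.acc else C₁.acc) + 19]
32. n0.lab = false  [S.lim > 20]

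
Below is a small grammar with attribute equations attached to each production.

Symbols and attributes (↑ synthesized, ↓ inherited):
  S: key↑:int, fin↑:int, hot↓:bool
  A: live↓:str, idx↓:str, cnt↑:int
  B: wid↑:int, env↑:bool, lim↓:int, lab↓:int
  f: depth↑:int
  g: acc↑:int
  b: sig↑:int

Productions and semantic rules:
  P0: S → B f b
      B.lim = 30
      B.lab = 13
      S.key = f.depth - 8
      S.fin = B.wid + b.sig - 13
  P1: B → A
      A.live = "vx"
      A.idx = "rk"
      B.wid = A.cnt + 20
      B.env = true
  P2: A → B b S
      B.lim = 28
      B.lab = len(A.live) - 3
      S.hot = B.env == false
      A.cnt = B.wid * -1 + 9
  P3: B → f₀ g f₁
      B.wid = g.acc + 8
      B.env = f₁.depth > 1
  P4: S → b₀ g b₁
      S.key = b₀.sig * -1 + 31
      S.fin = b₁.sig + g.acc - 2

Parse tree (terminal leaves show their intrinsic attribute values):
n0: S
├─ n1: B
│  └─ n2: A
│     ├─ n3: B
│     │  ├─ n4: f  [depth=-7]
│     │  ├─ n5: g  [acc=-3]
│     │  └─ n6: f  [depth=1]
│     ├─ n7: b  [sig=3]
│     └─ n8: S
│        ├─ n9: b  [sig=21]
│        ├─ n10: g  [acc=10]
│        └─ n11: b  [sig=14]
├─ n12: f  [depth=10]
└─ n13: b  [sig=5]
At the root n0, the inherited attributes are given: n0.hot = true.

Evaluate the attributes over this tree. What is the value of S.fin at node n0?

16

1. n0.hot = true  [given at root]
2. n1.lim = 30  [30]
3. n1.lab = 13  [13]
4. n2.live = "vx"  ["vx"]
5. n2.idx = "rk"  ["rk"]
6. n3.lim = 28  [28]
7. n3.lab = -1  [len(A.live) - 3]
8. n4.depth = -7  [terminal]
9. n5.acc = -3  [terminal]
10. n6.depth = 1  [terminal]
11. n3.wid = 5  [g.acc + 8]
12. n3.env = false  [f₁.depth > 1]
13. n7.sig = 3  [terminal]
14. n8.hot = true  [B.env == false]
15. n9.sig = 21  [terminal]
16. n10.acc = 10  [terminal]
17. n11.sig = 14  [terminal]
18. n8.key = 10  [b₀.sig * -1 + 31]
19. n8.fin = 22  [b₁.sig + g.acc - 2]
20. n2.cnt = 4  [B.wid * -1 + 9]
21. n1.wid = 24  [A.cnt + 20]
22. n1.env = true  [true]
23. n12.depth = 10  [terminal]
24. n13.sig = 5  [terminal]
25. n0.key = 2  [f.depth - 8]
26. n0.fin = 16  [B.wid + b.sig - 13]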